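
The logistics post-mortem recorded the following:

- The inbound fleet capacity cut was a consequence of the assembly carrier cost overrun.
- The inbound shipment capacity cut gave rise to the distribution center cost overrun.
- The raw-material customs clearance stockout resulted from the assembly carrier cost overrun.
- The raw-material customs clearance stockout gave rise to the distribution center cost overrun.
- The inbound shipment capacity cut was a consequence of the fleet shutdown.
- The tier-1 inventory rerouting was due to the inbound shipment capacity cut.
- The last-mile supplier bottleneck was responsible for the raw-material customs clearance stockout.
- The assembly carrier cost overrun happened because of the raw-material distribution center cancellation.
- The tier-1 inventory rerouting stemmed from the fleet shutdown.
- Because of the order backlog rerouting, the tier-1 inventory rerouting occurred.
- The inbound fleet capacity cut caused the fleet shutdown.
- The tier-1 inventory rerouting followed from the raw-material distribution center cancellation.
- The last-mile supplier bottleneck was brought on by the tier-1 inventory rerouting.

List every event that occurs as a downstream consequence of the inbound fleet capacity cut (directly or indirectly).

the distribution center cost overrun, the fleet shutdown, the inbound shipment capacity cut, the last-mile supplier bottleneck, the raw-material customs clearance stockout, the tier-1 inventory rerouting

Direct effects: the fleet shutdown.
2 steps out: the inbound shipment capacity cut, the tier-1 inventory rerouting.
3 steps out: the last-mile supplier bottleneck, the distribution center cost overrun.
4 steps out: the raw-material customs clearance stockout.
Not reachable from it: the raw-material distribution center cancellation, the assembly carrier cost overrun, the order backlog rerouting.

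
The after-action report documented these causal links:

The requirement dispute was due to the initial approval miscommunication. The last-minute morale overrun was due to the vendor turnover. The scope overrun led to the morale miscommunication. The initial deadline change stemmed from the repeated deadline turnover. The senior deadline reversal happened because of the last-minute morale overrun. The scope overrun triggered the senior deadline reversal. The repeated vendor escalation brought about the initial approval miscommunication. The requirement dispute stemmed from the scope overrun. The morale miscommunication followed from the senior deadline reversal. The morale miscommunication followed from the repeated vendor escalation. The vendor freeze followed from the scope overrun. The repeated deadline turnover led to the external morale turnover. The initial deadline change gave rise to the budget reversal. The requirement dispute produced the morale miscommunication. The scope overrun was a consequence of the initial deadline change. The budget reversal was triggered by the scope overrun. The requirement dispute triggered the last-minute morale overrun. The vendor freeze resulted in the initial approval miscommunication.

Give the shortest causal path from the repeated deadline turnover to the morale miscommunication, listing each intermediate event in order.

the repeated deadline turnover → the initial deadline change
the initial deadline change → the scope overrun
the scope overrun → the morale miscommunication
Length: 3 steps.

the repeated deadline turnover → the initial deadline change → the scope overrun → the morale miscommunication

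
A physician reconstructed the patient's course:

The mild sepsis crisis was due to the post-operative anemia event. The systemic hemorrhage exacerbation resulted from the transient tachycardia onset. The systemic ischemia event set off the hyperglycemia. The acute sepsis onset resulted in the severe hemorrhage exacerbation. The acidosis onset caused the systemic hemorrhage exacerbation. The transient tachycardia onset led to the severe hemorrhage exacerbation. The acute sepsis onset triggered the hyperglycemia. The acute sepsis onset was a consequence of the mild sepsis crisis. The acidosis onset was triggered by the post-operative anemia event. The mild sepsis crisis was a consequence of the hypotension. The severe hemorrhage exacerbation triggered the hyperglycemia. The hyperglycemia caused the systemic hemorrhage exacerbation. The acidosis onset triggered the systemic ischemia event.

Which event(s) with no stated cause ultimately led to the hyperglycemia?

the hypotension, the post-operative anemia event, the transient tachycardia onset

Tracing upstream from the hyperglycemia: the hyperglycemia ← the acute sepsis onset ← the mild sepsis crisis ← the post-operative anemia event.
A separate upstream branch: the hyperglycemia ← the acute sepsis onset ← the mild sepsis crisis ← the hypotension.
A separate upstream branch: the hyperglycemia ← the severe hemorrhage exacerbation ← the transient tachycardia onset.
Each of those chain origins has no stated cause.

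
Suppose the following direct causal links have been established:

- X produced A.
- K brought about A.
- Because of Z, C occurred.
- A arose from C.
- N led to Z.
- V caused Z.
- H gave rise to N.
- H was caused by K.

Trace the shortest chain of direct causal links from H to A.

H → N
N → Z
Z → C
C → A
Length: 4 steps.

H → N → Z → C → A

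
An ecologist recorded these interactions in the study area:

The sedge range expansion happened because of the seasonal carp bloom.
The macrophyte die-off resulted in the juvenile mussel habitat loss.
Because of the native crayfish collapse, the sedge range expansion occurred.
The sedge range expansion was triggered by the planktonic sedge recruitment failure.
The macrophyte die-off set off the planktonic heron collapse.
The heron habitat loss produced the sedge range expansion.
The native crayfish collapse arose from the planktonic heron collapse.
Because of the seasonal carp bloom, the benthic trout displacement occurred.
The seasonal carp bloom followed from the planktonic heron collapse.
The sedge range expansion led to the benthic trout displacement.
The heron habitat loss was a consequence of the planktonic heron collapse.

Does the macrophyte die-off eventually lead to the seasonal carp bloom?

Yes

There is a causal chain: the macrophyte die-off → the planktonic heron collapse → the seasonal carp bloom.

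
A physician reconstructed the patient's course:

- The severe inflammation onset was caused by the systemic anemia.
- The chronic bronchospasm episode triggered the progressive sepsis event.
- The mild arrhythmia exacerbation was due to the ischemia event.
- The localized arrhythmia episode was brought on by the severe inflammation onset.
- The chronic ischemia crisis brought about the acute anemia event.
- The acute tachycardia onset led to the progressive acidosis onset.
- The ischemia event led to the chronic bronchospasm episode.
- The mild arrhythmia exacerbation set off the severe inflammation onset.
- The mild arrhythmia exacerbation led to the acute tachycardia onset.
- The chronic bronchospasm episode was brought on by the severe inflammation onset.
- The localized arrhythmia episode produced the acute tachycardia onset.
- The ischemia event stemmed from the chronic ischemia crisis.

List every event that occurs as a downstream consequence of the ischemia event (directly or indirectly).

Direct effects: the mild arrhythmia exacerbation, the chronic bronchospasm episode.
2 steps out: the severe inflammation onset, the progressive sepsis event, the acute tachycardia onset.
3 steps out: the localized arrhythmia episode, the progressive acidosis onset.
Not reachable from it: the chronic ischemia crisis, the acute anemia event, the systemic anemia.

the acute tachycardia onset, the chronic bronchospasm episode, the localized arrhythmia episode, the mild arrhythmia exacerbation, the progressive acidosis onset, the progressive sepsis event, the severe inflammation onset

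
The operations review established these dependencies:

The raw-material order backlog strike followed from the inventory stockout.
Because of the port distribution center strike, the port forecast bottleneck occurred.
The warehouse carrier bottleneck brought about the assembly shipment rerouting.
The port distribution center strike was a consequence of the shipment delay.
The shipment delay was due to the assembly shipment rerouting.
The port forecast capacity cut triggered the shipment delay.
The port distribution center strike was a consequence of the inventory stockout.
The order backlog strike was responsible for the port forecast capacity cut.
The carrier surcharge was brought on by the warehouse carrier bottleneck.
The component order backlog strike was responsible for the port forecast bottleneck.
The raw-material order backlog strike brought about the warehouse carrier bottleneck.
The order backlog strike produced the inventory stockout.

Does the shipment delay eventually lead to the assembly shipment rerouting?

No

The shipment delay leads to the port distribution center strike, the port forecast bottleneck; the assembly shipment rerouting is not among them.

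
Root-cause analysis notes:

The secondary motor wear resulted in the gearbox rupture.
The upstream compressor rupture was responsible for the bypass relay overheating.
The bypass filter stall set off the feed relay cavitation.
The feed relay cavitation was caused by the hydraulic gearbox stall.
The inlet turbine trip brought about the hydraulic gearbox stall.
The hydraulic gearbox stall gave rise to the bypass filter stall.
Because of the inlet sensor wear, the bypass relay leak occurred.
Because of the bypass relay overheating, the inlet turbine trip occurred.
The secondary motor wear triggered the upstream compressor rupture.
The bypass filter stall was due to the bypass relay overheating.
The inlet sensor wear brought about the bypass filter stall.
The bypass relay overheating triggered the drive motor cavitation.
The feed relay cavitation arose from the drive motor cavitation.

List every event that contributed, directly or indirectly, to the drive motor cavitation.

Immediate cause of the drive motor cavitation: the bypass relay overheating.
Further upstream: the secondary motor wear, the upstream compressor rupture.

the bypass relay overheating, the secondary motor wear, the upstream compressor rupture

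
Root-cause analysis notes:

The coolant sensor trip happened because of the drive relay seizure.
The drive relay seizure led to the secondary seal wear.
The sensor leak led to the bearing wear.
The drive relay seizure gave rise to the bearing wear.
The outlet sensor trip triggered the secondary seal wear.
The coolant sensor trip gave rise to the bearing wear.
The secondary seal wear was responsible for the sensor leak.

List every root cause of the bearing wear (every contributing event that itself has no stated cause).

the drive relay seizure, the outlet sensor trip

Tracing upstream from the bearing wear: the bearing wear ← the drive relay seizure.
A separate upstream branch: the bearing wear ← the sensor leak ← the secondary seal wear ← the outlet sensor trip.
Each of those chain origins has no stated cause.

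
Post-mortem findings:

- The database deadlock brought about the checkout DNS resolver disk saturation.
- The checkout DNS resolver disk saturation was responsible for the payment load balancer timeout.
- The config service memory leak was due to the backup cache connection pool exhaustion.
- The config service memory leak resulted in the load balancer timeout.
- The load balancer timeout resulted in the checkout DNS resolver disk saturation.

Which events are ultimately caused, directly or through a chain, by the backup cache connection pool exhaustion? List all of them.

Direct effects: the config service memory leak.
2 steps out: the load balancer timeout.
3 steps out: the checkout DNS resolver disk saturation.
4 steps out: the payment load balancer timeout.
Not reachable from it: the database deadlock.

the checkout DNS resolver disk saturation, the config service memory leak, the load balancer timeout, the payment load balancer timeout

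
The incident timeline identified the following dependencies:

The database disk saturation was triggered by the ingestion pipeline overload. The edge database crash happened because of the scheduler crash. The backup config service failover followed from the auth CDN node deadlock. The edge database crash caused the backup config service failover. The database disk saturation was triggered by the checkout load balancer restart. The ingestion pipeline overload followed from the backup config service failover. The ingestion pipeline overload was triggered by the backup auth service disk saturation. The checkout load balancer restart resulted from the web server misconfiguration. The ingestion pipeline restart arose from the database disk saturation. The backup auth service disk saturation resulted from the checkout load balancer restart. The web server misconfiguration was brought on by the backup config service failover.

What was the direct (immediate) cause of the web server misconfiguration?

the backup config service failover

Upstream contributors include the auth CDN node deadlock, the scheduler crash, the edge database crash, but only the backup config service failover feeds directly into the web server misconfiguration.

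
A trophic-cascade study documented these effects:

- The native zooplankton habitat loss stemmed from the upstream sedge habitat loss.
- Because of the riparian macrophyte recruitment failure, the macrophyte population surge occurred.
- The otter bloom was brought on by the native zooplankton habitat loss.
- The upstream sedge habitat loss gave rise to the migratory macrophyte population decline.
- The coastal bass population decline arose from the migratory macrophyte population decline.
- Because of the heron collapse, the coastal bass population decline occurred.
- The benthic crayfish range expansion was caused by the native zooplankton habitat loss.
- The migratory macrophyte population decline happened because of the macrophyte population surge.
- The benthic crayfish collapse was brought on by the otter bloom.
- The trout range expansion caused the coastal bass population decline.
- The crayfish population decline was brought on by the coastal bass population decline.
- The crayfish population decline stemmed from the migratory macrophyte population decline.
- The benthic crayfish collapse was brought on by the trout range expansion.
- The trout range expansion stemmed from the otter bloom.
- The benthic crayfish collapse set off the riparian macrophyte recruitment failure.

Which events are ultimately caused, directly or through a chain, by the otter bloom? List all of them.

Direct effects: the trout range expansion, the benthic crayfish collapse.
2 steps out: the riparian macrophyte recruitment failure, the coastal bass population decline.
3 steps out: the macrophyte population surge, the crayfish population decline.
4 steps out: the migratory macrophyte population decline.
Not reachable from it: the upstream sedge habitat loss, the native zooplankton habitat loss, the benthic crayfish range expansion, the heron collapse.

the benthic crayfish collapse, the coastal bass population decline, the crayfish population decline, the macrophyte population surge, the migratory macrophyte population decline, the riparian macrophyte recruitment failure, the trout range expansion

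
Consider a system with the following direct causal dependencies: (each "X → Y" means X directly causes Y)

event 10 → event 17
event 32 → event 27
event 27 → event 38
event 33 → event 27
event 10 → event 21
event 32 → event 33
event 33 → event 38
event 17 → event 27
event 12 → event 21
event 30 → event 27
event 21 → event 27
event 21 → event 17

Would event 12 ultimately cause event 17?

Yes

There is a causal chain: event 12 → event 21 → event 17.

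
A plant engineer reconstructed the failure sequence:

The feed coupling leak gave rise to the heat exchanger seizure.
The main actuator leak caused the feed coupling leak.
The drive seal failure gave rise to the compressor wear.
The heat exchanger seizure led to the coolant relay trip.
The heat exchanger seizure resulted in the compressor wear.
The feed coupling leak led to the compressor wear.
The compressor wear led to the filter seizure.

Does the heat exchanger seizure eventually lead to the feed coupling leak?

No

The heat exchanger seizure leads to the compressor wear, the filter seizure, the coolant relay trip; the feed coupling leak is not among them.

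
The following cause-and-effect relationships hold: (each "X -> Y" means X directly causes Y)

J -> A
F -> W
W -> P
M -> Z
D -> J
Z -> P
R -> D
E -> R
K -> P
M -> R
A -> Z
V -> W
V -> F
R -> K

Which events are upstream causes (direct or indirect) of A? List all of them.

Immediate cause of A: J.
Further upstream: M, E, R, D.

D, E, J, M, R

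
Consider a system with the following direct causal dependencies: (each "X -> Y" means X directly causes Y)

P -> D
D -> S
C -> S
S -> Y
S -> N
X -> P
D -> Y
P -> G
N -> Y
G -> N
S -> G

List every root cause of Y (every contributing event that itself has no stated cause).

C, X

Tracing upstream from Y: Y ← D ← P ← X.
A separate upstream branch: Y ← S ← C.
Each of those chain origins has no stated cause.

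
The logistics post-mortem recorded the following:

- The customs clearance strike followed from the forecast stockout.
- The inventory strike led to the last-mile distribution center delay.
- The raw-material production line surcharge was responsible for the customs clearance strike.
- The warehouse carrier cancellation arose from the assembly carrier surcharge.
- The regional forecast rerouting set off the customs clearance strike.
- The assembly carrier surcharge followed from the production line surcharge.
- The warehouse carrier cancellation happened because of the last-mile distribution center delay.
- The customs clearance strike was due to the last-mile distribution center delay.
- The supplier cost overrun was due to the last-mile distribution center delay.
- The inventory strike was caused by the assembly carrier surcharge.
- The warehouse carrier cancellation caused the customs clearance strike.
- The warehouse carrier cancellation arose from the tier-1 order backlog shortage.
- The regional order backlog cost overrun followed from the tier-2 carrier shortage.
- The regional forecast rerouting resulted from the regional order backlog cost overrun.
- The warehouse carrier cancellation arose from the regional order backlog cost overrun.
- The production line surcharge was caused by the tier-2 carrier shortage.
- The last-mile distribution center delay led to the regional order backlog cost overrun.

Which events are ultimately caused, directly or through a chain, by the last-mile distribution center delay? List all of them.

Direct effects: the regional order backlog cost overrun, the warehouse carrier cancellation, the customs clearance strike, the supplier cost overrun.
2 steps out: the regional forecast rerouting.
Not reachable from it: the tier-2 carrier shortage, the production line surcharge, the assembly carrier surcharge, the inventory strike, the forecast stockout, the tier-1 order backlog shortage, the raw-material production line surcharge.

the customs clearance strike, the regional forecast rerouting, the regional order backlog cost overrun, the supplier cost overrun, the warehouse carrier cancellation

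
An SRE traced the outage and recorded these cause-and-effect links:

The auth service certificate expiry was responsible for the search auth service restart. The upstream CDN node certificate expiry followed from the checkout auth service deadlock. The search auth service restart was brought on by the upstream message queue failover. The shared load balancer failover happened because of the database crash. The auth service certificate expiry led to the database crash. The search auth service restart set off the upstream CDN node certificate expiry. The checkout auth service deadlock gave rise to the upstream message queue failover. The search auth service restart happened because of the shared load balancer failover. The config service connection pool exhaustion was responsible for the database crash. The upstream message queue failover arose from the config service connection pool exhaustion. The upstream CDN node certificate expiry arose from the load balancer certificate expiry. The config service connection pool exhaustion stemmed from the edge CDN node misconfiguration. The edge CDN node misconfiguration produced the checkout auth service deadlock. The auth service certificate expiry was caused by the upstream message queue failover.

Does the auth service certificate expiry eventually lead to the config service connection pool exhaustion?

No

The auth service certificate expiry leads to the database crash, the shared load balancer failover, the search auth service restart, the upstream CDN node certificate expiry; the config service connection pool exhaustion is not among them.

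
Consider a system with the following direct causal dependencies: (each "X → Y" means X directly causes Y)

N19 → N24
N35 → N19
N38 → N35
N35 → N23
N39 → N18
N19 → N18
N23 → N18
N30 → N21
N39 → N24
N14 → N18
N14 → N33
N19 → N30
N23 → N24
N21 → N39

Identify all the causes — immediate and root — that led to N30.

N19, N35, N38

Immediate cause of N30: N19.
Further upstream: N38, N35.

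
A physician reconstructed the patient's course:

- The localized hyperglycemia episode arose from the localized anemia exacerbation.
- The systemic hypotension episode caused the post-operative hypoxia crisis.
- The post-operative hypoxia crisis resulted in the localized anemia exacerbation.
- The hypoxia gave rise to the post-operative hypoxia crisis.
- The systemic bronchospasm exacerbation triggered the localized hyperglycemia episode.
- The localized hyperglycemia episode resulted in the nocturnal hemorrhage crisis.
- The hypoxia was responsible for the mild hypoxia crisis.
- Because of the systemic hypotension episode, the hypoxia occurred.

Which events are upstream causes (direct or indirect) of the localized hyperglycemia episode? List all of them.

Immediate causes of the localized hyperglycemia episode: the localized anemia exacerbation, the systemic bronchospasm exacerbation.
Further upstream: the systemic hypotension episode, the hypoxia, the post-operative hypoxia crisis.

the hypoxia, the localized anemia exacerbation, the post-operative hypoxia crisis, the systemic bronchospasm exacerbation, the systemic hypotension episode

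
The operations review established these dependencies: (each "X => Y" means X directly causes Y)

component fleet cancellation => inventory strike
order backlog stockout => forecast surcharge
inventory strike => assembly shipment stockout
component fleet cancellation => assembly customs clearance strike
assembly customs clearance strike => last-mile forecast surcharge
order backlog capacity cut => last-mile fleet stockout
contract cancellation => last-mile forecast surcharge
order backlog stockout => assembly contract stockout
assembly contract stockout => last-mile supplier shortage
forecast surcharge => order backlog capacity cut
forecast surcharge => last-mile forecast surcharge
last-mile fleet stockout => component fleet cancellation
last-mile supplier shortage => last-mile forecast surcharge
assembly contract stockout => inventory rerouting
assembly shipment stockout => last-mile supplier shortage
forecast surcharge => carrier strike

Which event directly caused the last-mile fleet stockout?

the order backlog capacity cut

Upstream contributors include the order backlog stockout, the forecast surcharge, but only the order backlog capacity cut feeds directly into the last-mile fleet stockout.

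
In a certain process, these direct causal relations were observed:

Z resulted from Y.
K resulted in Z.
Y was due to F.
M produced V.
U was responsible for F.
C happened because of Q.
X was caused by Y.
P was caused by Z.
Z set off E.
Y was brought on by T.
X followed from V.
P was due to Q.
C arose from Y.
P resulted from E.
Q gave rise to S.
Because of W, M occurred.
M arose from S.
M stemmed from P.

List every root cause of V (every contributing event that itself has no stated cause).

K, Q, T, U, W

Tracing upstream from V: V ← M ← P ← Z ← Y ← F ← U.
A separate upstream branch: V ← M ← P ← Z ← K.
A separate upstream branch: V ← M ← P ← Z ← Y ← T.
A separate upstream branch: V ← M ← S ← Q.
A separate upstream branch: V ← M ← W.
Each of those chain origins has no stated cause.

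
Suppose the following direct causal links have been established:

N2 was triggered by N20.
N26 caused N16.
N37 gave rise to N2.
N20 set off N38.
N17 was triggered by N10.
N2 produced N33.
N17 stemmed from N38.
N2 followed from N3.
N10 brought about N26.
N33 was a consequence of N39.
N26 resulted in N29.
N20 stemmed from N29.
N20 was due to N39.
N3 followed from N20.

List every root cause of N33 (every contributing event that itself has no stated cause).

Tracing upstream from N33: N33 ← N2 ← N37.
A separate upstream branch: N33 ← N39.
A separate upstream branch: N33 ← N2 ← N20 ← N29 ← N26 ← N10.
Each of those chain origins has no stated cause.

N10, N37, N39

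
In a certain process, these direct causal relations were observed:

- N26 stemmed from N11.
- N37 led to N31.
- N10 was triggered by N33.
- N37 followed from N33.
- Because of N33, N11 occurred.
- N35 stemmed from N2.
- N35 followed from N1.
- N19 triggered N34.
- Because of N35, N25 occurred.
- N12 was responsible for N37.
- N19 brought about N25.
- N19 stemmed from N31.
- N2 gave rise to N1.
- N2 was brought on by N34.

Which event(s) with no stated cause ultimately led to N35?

N12, N33

Tracing upstream from N35: N35 ← N2 ← N34 ← N19 ← N31 ← N37 ← N33.
A separate upstream branch: N35 ← N2 ← N34 ← N19 ← N31 ← N37 ← N12.
Each of those chain origins has no stated cause.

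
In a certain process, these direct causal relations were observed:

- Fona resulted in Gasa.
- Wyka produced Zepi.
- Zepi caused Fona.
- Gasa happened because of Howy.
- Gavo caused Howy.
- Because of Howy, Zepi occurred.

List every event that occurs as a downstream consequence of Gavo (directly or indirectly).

Fona, Gasa, Howy, Zepi

Direct effects: Howy.
2 steps out: Zepi, Gasa.
3 steps out: Fona.
Not reachable from it: Wyka.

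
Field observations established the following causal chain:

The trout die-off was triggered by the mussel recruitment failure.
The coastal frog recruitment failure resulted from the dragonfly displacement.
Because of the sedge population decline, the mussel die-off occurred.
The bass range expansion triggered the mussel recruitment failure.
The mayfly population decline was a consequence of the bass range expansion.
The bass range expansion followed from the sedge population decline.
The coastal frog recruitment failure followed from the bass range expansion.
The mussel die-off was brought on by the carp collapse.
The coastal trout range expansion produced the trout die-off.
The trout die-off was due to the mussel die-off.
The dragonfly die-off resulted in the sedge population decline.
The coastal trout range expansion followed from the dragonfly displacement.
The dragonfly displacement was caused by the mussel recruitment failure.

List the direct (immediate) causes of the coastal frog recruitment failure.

Upstream contributors include the dragonfly die-off, the sedge population decline, the mussel recruitment failure, but only the bass range expansion, the dragonfly displacement feed directly into the coastal frog recruitment failure.

the bass range expansion, the dragonfly displacement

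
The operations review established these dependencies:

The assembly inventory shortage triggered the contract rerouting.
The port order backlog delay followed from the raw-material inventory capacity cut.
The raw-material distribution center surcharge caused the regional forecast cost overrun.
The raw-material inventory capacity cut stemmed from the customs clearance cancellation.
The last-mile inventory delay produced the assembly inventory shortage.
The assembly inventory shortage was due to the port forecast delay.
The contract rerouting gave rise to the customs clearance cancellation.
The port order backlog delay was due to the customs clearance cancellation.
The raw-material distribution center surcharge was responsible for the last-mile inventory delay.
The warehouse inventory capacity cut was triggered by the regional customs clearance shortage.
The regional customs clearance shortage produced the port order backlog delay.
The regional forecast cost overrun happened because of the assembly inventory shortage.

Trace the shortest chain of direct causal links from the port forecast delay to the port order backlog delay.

the port forecast delay → the assembly inventory shortage → the contract rerouting → the customs clearance cancellation → the port order backlog delay

the port forecast delay → the assembly inventory shortage
the assembly inventory shortage → the contract rerouting
the contract rerouting → the customs clearance cancellation
the customs clearance cancellation → the port order backlog delay
Length: 4 steps.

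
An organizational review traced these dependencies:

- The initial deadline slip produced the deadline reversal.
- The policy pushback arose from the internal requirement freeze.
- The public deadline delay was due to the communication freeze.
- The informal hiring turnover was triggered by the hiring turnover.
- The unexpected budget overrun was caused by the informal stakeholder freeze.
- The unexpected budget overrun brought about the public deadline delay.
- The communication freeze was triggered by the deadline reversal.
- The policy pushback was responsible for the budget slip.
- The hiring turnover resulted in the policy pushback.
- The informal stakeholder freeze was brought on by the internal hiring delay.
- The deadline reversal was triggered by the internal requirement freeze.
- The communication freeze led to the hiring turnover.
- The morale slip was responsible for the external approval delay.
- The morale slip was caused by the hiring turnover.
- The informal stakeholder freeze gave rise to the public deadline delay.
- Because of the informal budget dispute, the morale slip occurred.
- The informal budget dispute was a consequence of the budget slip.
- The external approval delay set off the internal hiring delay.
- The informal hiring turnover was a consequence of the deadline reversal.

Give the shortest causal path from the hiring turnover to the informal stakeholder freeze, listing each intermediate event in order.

the hiring turnover → the morale slip
the morale slip → the external approval delay
the external approval delay → the internal hiring delay
the internal hiring delay → the informal stakeholder freeze
Length: 4 steps.

the hiring turnover → the morale slip → the external approval delay → the internal hiring delay → the informal stakeholder freeze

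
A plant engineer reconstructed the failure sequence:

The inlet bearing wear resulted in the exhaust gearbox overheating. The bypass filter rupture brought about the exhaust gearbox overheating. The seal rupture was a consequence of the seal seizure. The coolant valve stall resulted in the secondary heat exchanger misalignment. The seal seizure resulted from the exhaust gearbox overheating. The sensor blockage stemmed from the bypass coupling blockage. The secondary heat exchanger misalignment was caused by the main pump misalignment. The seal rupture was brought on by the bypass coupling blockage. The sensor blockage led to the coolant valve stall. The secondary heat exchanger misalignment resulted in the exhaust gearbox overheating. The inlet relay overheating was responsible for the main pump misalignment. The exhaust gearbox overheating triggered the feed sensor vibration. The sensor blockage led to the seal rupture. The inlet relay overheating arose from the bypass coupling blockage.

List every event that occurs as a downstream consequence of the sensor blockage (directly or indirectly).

the coolant valve stall, the exhaust gearbox overheating, the feed sensor vibration, the seal rupture, the seal seizure, the secondary heat exchanger misalignment

Direct effects: the coolant valve stall, the seal rupture.
2 steps out: the secondary heat exchanger misalignment.
3 steps out: the exhaust gearbox overheating.
4 steps out: the feed sensor vibration, the seal seizure.
Not reachable from it: the bypass filter rupture, the bypass coupling blockage, the inlet relay overheating, the inlet bearing wear, the main pump misalignment.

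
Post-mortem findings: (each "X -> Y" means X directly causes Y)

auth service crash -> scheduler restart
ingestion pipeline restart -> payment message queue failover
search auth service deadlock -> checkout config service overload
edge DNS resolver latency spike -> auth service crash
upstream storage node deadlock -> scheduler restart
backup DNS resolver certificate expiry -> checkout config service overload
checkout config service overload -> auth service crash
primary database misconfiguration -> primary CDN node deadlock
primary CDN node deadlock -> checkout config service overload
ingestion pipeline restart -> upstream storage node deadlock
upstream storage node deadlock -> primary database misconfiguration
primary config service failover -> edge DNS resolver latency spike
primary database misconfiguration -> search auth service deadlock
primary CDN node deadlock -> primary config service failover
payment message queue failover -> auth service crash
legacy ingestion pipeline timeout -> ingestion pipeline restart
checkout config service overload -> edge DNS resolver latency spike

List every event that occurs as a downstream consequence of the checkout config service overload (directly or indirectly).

Direct effects: the edge DNS resolver latency spike, the auth service crash.
2 steps out: the scheduler restart.
Not reachable from it: the legacy ingestion pipeline timeout, the ingestion pipeline restart, the upstream storage node deadlock, the payment message queue failover, the primary database misconfiguration, the search auth service deadlock, the primary CDN node deadlock, the primary config service failover, the backup DNS resolver certificate expiry.

the auth service crash, the edge DNS resolver latency spike, the scheduler restart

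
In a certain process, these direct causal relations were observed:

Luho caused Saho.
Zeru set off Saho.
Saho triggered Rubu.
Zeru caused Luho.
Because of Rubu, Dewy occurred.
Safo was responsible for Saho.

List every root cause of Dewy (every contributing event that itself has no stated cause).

Safo, Zeru

Tracing upstream from Dewy: Dewy ← Rubu ← Saho ← Zeru.
A separate upstream branch: Dewy ← Rubu ← Saho ← Safo.
Each of those chain origins has no stated cause.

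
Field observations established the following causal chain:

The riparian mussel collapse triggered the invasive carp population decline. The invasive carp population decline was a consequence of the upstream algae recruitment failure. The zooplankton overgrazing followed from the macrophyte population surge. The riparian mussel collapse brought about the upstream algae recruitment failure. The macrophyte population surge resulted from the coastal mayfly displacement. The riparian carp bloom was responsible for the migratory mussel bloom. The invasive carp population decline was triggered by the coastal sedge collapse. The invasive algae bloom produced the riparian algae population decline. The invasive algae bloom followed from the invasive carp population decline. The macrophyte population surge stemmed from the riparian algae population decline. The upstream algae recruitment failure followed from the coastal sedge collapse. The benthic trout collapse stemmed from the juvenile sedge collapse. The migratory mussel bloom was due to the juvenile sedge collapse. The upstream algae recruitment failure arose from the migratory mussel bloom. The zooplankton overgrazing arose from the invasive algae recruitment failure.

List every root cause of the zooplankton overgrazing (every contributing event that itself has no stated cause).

the coastal mayfly displacement, the coastal sedge collapse, the invasive algae recruitment failure, the juvenile sedge collapse, the riparian carp bloom, the riparian mussel collapse

Tracing upstream from the zooplankton overgrazing: the zooplankton overgrazing ← the macrophyte population surge ← the riparian algae population decline ← the invasive algae bloom ← the invasive carp population decline ← the upstream algae recruitment failure ← the migratory mussel bloom ← the juvenile sedge collapse.
A separate upstream branch: the zooplankton overgrazing ← the macrophyte population surge ← the riparian algae population decline ← the invasive algae bloom ← the invasive carp population decline ← the coastal sedge collapse.
A separate upstream branch: the zooplankton overgrazing ← the macrophyte population surge ← the riparian algae population decline ← the invasive algae bloom ← the invasive carp population decline ← the riparian mussel collapse.
A separate upstream branch: the zooplankton overgrazing ← the macrophyte population surge ← the riparian algae population decline ← the invasive algae bloom ← the invasive carp population decline ← the upstream algae recruitment failure ← the migratory mussel bloom ← the riparian carp bloom.
A separate upstream branch: the zooplankton overgrazing ← the macrophyte population surge ← the coastal mayfly displacement.
A separate upstream branch: the zooplankton overgrazing ← the invasive algae recruitment failure.
Each of those chain origins has no stated cause.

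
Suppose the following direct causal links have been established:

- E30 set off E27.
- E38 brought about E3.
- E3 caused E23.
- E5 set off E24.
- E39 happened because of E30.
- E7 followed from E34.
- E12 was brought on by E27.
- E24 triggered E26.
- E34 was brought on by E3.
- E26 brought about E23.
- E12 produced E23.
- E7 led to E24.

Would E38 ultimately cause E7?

Yes

There is a causal chain: E38 → E3 → E34 → E7.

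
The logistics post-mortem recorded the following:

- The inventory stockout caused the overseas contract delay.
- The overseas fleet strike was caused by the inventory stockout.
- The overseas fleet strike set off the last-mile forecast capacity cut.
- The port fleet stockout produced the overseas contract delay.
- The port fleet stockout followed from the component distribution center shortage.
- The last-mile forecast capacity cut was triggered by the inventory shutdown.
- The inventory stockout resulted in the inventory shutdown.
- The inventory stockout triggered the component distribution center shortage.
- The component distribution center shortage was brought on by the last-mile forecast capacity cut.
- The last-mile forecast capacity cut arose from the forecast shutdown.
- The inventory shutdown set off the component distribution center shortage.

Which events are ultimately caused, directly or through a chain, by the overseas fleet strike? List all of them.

Direct effects: the last-mile forecast capacity cut.
2 steps out: the component distribution center shortage.
3 steps out: the port fleet stockout.
4 steps out: the overseas contract delay.
Not reachable from it: the inventory stockout, the inventory shutdown, the forecast shutdown.

the component distribution center shortage, the last-mile forecast capacity cut, the overseas contract delay, the port fleet stockout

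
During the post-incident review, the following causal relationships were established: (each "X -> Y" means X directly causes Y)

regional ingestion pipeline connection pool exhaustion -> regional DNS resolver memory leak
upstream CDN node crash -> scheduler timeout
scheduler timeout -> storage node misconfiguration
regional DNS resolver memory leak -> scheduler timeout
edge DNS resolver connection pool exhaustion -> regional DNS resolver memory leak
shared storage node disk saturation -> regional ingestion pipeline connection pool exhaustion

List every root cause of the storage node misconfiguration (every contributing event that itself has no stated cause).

the edge DNS resolver connection pool exhaustion, the shared storage node disk saturation, the upstream CDN node crash

Tracing upstream from the storage node misconfiguration: the storage node misconfiguration ← the scheduler timeout ← the regional DNS resolver memory leak ← the regional ingestion pipeline connection pool exhaustion ← the shared storage node disk saturation.
A separate upstream branch: the storage node misconfiguration ← the scheduler timeout ← the regional DNS resolver memory leak ← the edge DNS resolver connection pool exhaustion.
A separate upstream branch: the storage node misconfiguration ← the scheduler timeout ← the upstream CDN node crash.
Each of those chain origins has no stated cause.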